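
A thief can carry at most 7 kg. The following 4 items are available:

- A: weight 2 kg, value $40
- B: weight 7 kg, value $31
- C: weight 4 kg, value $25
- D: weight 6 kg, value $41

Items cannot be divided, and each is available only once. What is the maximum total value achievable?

$65

Check high-value combinations within 7 kg:
- A+C: weight 2+4=6, value 40+25=65
- D: weight 6, value 41
- A: weight 2, value 40
Best: $65.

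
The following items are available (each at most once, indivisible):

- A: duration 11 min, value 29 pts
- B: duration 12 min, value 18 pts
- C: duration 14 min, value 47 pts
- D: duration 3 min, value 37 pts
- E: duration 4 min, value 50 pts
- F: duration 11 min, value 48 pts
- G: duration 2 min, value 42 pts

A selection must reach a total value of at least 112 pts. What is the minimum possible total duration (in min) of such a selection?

Subsets with value ≥ 112, sorted by total duration:
- D+E+G: duration 9, value 129
- D+F+G: duration 16, value 127
Minimum duration: 9 min.

9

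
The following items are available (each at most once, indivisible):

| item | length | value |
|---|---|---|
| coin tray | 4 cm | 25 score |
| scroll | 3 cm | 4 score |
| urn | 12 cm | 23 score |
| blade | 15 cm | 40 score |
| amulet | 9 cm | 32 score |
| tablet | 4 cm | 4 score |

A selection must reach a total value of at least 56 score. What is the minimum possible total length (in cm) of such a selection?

13

Subsets with value ≥ 56, sorted by total length:
- coin tray+amulet: length 13, value 57
- coin tray+scroll+amulet: length 16, value 61
- coin tray+amulet+tablet: length 17, value 61
Minimum length: 13 cm.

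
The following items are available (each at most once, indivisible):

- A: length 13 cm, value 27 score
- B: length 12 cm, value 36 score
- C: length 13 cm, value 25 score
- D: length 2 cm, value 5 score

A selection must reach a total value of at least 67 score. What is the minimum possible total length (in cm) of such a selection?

Subsets with value ≥ 67, sorted by total length:
- A+B+D: length 27, value 68
- A+B+C: length 38, value 88
Minimum length: 27 cm.

27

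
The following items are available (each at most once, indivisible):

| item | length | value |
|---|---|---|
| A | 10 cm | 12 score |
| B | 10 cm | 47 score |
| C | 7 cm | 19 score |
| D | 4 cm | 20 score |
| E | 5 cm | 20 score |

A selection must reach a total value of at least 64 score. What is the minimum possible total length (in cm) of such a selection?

Subsets with value ≥ 64, sorted by total length:
- B+D: length 14, value 67
- B+E: length 15, value 67
- B+C: length 17, value 66
Minimum length: 14 cm.

14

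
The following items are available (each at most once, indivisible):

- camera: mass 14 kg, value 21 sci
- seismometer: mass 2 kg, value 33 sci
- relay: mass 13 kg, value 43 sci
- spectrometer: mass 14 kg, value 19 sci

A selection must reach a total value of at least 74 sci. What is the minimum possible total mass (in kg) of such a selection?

Subsets with value ≥ 74, sorted by total mass:
- seismometer+relay: mass 15, value 76
- camera+seismometer+relay: mass 29, value 97
Minimum mass: 15 kg.

15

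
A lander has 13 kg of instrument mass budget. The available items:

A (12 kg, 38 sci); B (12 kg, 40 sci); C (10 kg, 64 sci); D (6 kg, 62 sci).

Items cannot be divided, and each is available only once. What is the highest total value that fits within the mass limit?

Check high-value combinations within 13 kg:
- C: mass 10, value 64
- D: mass 6, value 62
- B: mass 12, value 40
- A: mass 12, value 38
Best: 64 sci.

64 sci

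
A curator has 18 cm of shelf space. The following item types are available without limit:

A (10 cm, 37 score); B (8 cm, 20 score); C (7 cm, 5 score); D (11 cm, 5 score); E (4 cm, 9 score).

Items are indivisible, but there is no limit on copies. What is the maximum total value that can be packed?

57 score

Best value-per-unit is A at 37/10; filling with it alone gives 1×37 = 37.
Optimal mix: 1×A + 1×B → length 18, value 57.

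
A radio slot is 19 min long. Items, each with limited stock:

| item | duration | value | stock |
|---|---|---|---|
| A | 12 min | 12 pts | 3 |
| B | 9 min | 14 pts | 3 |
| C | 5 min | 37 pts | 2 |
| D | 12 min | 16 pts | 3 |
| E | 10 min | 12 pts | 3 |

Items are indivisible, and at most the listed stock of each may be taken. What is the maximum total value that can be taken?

Best selections within duration 19 and stock limits:
- 1×B + 2×C: duration 19, value 88
- 2×C: duration 10, value 74
- 1×C + 1×D: duration 17, value 53
- 1×B + 1×C: duration 14, value 51
Best: 88 pts.

88 pts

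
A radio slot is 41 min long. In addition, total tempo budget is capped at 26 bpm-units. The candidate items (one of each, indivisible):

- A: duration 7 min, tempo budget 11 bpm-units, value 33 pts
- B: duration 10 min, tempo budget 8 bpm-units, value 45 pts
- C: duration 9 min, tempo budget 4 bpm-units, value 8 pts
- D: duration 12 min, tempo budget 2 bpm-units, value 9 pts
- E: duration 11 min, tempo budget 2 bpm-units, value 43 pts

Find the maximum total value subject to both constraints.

130 pts

Feasible sets respecting both limits:
- A+B+D+E: duration 40, tempo budget 23, value 130
- A+B+C+E: duration 37, tempo budget 25, value 129
- A+B+E: duration 28, tempo budget 21, value 121
- B+D+E: duration 33, tempo budget 12, value 97
Best: 130 pts.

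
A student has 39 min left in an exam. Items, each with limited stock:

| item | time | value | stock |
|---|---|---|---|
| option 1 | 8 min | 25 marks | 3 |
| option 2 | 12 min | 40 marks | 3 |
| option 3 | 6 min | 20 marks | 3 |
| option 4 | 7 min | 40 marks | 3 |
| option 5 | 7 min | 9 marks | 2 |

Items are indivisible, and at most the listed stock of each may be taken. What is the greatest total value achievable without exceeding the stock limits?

180 marks

Best selections within time 39 and stock limits:
- 3×option 3 + 3×option 4: time 39, value 180
- 1×option 2 + 1×option 3 + 3×option 4: time 39, value 180
- 2×option 1 + 3×option 4: time 37, value 170
- 1×option 1 + 1×option 3 + 3×option 4: time 35, value 165
Best: 180 marks.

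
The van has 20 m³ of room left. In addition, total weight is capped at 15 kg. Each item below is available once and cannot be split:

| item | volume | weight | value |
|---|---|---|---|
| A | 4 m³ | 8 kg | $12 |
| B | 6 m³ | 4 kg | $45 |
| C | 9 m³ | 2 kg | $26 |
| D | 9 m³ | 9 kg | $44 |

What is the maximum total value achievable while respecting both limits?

$89

Feasible sets respecting both limits:
- B+D: volume 15, weight 13, value 89
- A+B+C: volume 19, weight 14, value 83
- B+C: volume 15, weight 6, value 71
- C+D: volume 18, weight 11, value 70
Best: $89.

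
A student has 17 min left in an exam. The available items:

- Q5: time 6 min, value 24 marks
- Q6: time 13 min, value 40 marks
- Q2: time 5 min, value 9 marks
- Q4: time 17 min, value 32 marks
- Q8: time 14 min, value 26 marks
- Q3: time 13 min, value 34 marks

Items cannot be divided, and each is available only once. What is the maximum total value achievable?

40 marks

This is a 0/1 knapsack; check combinations near the capacity.
- Q6: time 13, value 40
- Q3: time 13, value 34
- Q5+Q2: time 6+5=11, value 24+9=33
- Q4: time 17, value 32
- Q8: time 14, value 26
Best: 40 marks.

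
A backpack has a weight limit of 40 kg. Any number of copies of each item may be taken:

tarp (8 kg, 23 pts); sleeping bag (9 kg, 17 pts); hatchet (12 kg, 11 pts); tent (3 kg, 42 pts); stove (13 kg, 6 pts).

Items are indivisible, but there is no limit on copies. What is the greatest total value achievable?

546 pts

Best value-per-unit is tent at 42/3, and filling with it alone uses weight 13×3=39. No mix of the others beats 13×42 = 546.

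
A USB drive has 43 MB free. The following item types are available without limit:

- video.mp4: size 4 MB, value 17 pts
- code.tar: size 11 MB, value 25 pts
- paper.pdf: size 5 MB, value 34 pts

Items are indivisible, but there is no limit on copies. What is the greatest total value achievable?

272 pts

Best value-per-unit is paper.pdf at 34/5; filling with it alone gives 8×34 = 272.
Optimal mix: 2×video.mp4 + 7×paper.pdf → size 43, value 272.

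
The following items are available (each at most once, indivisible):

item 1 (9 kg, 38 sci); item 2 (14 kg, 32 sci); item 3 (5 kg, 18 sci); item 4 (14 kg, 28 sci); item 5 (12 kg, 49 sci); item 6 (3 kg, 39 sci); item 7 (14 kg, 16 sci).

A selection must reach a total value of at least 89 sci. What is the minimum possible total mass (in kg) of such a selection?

Subsets with value ≥ 89, sorted by total mass:
- item 1+item 3+item 6: mass 17, value 95
- item 3+item 5+item 6: mass 20, value 106
- item 2+item 3+item 6: mass 22, value 89
Minimum mass: 17 kg.

17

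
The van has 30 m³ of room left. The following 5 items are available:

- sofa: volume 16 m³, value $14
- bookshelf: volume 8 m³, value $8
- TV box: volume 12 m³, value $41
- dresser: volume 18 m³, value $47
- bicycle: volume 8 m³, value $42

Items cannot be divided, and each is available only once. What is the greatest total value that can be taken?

$91

Check high-value combinations within 30 m³:
- bookshelf+TV box+bicycle: volume 8+12+8=28, value 8+41+42=91
- dresser+bicycle: volume 18+8=26, value 47+42=89
- TV box+dresser: volume 12+18=30, value 41+47=88
- TV box+bicycle: volume 12+8=20, value 41+42=83
- sofa+bicycle: volume 16+8=24, value 14+42=56
Best: $91.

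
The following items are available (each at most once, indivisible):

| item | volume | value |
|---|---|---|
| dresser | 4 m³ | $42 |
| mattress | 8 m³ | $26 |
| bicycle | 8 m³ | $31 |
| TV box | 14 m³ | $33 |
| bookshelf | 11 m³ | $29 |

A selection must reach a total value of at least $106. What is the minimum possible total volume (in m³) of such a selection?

Subsets with value ≥ 106, sorted by total volume:
- dresser+bicycle+TV box: volume 26, value 106
- dresser+mattress+bicycle+bookshelf: volume 31, value 128
Minimum volume: 26 m³.

26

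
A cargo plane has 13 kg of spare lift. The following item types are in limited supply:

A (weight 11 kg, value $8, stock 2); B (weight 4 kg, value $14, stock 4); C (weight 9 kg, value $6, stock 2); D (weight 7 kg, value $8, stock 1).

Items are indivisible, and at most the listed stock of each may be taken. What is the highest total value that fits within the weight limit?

$42

Best selections within weight 13 and stock limits:
- 3×B: weight 12, value 42
- 2×B: weight 8, value 28
Best: $42.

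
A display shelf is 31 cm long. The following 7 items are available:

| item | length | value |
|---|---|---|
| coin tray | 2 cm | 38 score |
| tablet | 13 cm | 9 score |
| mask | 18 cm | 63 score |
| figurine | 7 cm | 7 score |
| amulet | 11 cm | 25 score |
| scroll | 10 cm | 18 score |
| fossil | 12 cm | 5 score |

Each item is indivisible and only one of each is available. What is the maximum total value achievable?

Check high-value combinations within 31 cm:
- coin tray+mask+amulet: length 2+18+11=31, value 38+63+25=126
- coin tray+mask+scroll: length 2+18+10=30, value 38+63+18=119
- coin tray+mask+figurine: length 2+18+7=27, value 38+63+7=108
- coin tray+mask: length 2+18=20, value 38+63=101
- mask+amulet: length 18+11=29, value 63+25=88
Best: 126 score.

126 score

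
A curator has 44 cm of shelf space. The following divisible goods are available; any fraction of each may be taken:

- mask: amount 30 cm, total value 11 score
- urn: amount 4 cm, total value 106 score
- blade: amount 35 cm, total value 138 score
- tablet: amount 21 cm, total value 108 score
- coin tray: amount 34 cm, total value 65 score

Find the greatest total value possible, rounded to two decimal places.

288.91

Take in order of value per unit:
- urn (106/4 per unit): all 4 → value 106, running total 106.00
- tablet (108/21 per unit): all 21 → value 108, running total 214.00
- blade (138/35 per unit): 19 of 35 → value 19×138/35 = 74.9143, running total 288.91
Total 288.91.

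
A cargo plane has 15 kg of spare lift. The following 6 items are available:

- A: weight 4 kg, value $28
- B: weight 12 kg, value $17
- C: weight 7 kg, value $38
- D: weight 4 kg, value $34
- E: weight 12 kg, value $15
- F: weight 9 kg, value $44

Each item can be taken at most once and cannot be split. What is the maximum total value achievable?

Check high-value combinations within 15 kg:
- A+C+D: weight 4+7+4=15, value 28+38+34=100
- D+F: weight 4+9=13, value 34+44=78
- C+D: weight 7+4=11, value 38+34=72
- A+F: weight 4+9=13, value 28+44=72
- A+C: weight 4+7=11, value 28+38=66
Best: $100.

$100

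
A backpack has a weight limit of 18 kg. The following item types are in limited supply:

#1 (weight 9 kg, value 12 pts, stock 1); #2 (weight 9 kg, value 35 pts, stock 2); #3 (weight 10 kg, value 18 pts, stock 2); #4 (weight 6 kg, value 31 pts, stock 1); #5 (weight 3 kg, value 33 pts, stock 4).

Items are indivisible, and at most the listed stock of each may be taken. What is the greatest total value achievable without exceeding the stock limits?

163 pts

Top feasible selections:
- 1×#4 + 4×#5: weight 18, value 163
- 1×#2 + 3×#5: weight 18, value 134
- 4×#5: weight 12, value 132
- 1×#4 + 3×#5: weight 15, value 130
Best: 163 pts.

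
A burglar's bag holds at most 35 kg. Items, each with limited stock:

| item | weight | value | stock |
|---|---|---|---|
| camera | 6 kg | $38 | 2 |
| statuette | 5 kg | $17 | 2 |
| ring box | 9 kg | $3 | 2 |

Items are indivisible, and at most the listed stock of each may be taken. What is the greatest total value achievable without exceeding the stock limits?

$113

Top feasible selections:
- 2×camera + 2×statuette + 1×ring box: weight 31, value 113
- 2×camera + 2×statuette: weight 22, value 110
- 2×camera + 1×statuette + 2×ring box: weight 35, value 99
Best: $113.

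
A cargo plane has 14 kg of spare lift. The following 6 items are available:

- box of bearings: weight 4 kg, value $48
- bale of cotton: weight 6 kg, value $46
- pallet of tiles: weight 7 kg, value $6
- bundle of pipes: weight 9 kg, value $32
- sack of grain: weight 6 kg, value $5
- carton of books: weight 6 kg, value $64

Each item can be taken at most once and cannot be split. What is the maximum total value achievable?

This is a 0/1 knapsack; check combinations near the capacity.
- box of bearings+carton of books: weight 4+6=10, value 48+64=112
- bale of cotton+carton of books: weight 6+6=12, value 46+64=110
- box of bearings+bale of cotton: weight 4+6=10, value 48+46=94
Best: $112.

$112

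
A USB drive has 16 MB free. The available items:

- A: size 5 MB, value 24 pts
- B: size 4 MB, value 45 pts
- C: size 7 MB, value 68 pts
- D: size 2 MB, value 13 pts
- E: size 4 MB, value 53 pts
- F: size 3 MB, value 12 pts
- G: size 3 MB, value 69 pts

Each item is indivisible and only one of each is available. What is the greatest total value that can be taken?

203 pts

Check high-value combinations within 16 MB:
- C+D+E+G: size 7+2+4+3=16, value 68+13+53+69=203
- B+C+D+G: size 4+7+2+3=16, value 45+68+13+69=195
- B+D+E+F+G: size 4+2+4+3+3=16, value 45+13+53+12+69=192
Best: 203 pts.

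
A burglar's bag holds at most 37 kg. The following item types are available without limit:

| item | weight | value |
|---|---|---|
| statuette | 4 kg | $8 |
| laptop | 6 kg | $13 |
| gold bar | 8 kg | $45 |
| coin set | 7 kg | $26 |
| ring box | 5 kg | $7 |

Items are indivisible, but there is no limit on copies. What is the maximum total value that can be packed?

$188

Best value-per-unit is gold bar at 45/8; filling with it alone gives 4×45 = 180.
Optimal mix: 1×statuette + 4×gold bar → weight 36, value 188.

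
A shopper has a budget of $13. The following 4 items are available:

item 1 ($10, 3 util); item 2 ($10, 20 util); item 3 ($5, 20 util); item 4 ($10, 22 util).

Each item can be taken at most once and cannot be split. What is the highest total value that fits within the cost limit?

Check high-value combinations within $13:
- item 4: cost 10, value 22
- item 3: cost 5, value 20
- item 2: cost 10, value 20
Best: 22 util.

22 util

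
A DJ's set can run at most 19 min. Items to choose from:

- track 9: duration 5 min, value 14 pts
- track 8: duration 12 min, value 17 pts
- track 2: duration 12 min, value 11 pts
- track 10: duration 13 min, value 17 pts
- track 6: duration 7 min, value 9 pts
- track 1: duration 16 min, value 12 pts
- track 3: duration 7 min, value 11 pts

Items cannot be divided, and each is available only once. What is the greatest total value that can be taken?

34 pts

This is a 0/1 knapsack; check combinations near the capacity.
- track 9+track 6+track 3: duration 5+7+7=19, value 14+9+11=34
- track 9+track 8: duration 5+12=17, value 14+17=31
- track 9+track 10: duration 5+13=18, value 14+17=31
Best: 34 pts.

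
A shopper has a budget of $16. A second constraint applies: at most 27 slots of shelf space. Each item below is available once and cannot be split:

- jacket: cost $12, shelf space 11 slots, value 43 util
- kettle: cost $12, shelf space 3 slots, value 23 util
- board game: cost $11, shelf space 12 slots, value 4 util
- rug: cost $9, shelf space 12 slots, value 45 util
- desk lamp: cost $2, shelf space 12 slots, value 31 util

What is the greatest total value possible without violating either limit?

Feasible sets respecting both limits:
- rug+desk lamp: cost 11, shelf space 24, value 76
- jacket+desk lamp: cost 14, shelf space 23, value 74
- kettle+desk lamp: cost 14, shelf space 15, value 54
Best: 76 util.

76 util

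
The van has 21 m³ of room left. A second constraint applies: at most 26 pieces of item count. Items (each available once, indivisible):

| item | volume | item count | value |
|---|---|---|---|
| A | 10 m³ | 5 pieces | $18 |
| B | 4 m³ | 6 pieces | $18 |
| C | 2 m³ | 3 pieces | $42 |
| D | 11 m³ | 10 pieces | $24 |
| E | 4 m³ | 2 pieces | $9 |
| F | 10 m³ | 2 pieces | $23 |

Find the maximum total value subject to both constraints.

$93

Feasible sets respecting both limits:
- B+C+D+E: volume 21, item count 21, value 93
- B+C+E+F: volume 20, item count 13, value 92
- A+B+C+E: volume 20, item count 16, value 87
- B+C+D: volume 17, item count 19, value 84
Best: $93.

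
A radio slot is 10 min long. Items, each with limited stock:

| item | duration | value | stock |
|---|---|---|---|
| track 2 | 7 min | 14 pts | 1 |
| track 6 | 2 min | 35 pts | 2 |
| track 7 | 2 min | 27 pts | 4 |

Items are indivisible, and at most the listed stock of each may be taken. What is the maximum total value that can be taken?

151 pts

Best selections within duration 10 and stock limits:
- 2×track 6 + 3×track 7: duration 10, value 151
- 1×track 6 + 4×track 7: duration 10, value 143
- 2×track 6 + 2×track 7: duration 8, value 124
- 1×track 6 + 3×track 7: duration 8, value 116
Best: 151 pts.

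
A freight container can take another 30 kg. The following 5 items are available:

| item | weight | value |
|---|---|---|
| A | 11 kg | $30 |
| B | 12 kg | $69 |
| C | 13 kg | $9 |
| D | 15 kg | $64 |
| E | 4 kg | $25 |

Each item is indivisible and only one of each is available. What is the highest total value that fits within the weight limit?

$133

Check high-value combinations within 30 kg:
- B+D: weight 12+15=27, value 69+64=133
- A+B+E: weight 11+12+4=27, value 30+69+25=124
- A+D+E: weight 11+15+4=30, value 30+64+25=119
Best: $133.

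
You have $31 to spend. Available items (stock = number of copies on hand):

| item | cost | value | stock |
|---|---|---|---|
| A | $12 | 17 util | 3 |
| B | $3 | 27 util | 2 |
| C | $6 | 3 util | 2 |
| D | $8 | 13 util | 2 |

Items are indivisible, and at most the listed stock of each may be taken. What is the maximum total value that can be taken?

88 util

Top feasible selections:
- 2×A + 2×B: cost 30, value 88
- 1×A + 2×B + 1×D: cost 26, value 84
- 2×B + 1×C + 2×D: cost 28, value 83
Best: 88 util.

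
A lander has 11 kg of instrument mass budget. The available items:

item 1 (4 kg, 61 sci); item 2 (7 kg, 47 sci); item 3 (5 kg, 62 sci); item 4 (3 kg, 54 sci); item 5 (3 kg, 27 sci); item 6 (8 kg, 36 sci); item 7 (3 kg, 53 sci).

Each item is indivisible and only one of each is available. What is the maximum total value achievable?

Check high-value combinations within 11 kg:
- item 3+item 4+item 7: mass 5+3+3=11, value 62+54+53=169
- item 1+item 4+item 7: mass 4+3+3=10, value 61+54+53=168
- item 3+item 4+item 5: mass 5+3+3=11, value 62+54+27=143
Best: 169 sci.

169 sci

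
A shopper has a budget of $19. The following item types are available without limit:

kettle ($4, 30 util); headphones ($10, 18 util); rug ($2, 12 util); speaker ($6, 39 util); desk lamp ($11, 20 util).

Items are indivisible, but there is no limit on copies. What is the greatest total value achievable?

132 util

Best value-per-unit is kettle at 30/4; filling with it alone gives 4×30 = 120.
Optimal mix: 4×kettle + 1×rug → cost 18, value 132.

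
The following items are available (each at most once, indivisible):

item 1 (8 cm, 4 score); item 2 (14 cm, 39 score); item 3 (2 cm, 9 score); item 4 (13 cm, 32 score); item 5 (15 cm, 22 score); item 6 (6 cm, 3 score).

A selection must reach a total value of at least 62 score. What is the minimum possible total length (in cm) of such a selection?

27

Subsets with value ≥ 62, sorted by total length:
- item 2+item 4: length 27, value 71
- item 2+item 3+item 4: length 29, value 80
- item 3+item 4+item 5: length 30, value 63
Minimum length: 27 cm.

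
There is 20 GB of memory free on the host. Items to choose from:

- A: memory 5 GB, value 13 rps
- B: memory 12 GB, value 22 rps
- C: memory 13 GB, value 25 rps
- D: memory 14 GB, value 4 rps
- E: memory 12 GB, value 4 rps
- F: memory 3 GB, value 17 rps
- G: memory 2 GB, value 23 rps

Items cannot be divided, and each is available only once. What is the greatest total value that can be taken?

65 rps

Check high-value combinations within 20 GB:
- C+F+G: memory 13+3+2=18, value 25+17+23=65
- B+F+G: memory 12+3+2=17, value 22+17+23=62
- A+C+G: memory 5+13+2=20, value 13+25+23=61
- A+B+G: memory 5+12+2=19, value 13+22+23=58
- A+F+G: memory 5+3+2=10, value 13+17+23=53
Best: 65 rps.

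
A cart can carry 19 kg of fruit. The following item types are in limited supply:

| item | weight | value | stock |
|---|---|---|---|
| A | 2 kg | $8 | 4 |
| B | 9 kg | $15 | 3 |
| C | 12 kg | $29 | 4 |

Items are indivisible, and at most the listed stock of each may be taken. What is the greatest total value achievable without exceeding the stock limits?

$53

Best selections within weight 19 and stock limits:
- 3×A + 1×C: weight 18, value 53
- 4×A + 1×B: weight 17, value 47
- 2×A + 1×C: weight 16, value 45
Best: $53.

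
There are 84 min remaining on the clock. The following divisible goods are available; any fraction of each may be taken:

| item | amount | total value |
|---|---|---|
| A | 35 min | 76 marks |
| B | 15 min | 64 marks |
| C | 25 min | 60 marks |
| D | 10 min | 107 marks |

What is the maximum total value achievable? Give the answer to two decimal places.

304.83

Take in order of value per unit:
- D (107/10 per unit): all 10 → value 107, running total 107.00
- B (64/15 per unit): all 15 → value 64, running total 171.00
- C (60/25 per unit): all 25 → value 60, running total 231.00
- A (76/35 per unit): 34 of 35 → value 34×76/35 = 73.8286, running total 304.83
Total 304.83.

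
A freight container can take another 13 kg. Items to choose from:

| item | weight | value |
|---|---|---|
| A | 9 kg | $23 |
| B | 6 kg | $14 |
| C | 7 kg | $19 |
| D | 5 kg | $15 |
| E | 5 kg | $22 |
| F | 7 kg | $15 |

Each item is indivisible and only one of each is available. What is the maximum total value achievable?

Check high-value combinations within 13 kg:
- C+E: weight 7+5=12, value 19+22=41
- D+E: weight 5+5=10, value 15+22=37
- E+F: weight 5+7=12, value 22+15=37
- B+E: weight 6+5=11, value 14+22=36
- C+D: weight 7+5=12, value 19+15=34
Best: $41.

$41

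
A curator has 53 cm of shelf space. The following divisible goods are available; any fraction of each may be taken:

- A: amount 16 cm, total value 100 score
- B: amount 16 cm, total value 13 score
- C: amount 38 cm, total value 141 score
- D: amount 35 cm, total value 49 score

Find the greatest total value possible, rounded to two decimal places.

237.29

Take in order of value per unit:
- A (100/16 per unit): all 16 → value 100, running total 100.00
- C (141/38 per unit): 37 of 38 → value 37×141/38 = 137.2895, running total 237.29
Total 237.29.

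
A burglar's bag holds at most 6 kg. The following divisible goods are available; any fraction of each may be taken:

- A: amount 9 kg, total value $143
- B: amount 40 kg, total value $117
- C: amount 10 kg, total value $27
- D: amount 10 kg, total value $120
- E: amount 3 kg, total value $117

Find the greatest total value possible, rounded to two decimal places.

164.67

Take in order of value per unit:
- E (117/3 per unit): all 3 → value 117, running total 117.00
- A (143/9 per unit): 3 of 9 → value 3×143/9 = 47.6667, running total 164.67
Total 164.67.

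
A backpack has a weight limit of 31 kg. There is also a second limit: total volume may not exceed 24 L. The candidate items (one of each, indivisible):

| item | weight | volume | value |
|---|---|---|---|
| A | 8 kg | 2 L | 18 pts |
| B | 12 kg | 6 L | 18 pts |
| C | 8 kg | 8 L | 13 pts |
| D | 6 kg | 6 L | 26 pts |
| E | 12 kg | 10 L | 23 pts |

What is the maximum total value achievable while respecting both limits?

67 pts

Feasible sets respecting both limits:
- A+D+E: weight 26, volume 18, value 67
- B+D+E: weight 30, volume 22, value 67
- A+B+D: weight 26, volume 14, value 62
- C+D+E: weight 26, volume 24, value 62
Best: 67 pts.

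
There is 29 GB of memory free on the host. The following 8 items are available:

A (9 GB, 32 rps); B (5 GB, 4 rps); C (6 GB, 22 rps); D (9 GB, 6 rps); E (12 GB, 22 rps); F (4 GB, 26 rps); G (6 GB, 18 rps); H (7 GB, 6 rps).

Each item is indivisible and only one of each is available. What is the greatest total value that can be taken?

This is a 0/1 knapsack; check combinations near the capacity.
- A+C+F+G: memory 9+6+4+6=25, value 32+22+26+18=98
- C+E+F+G: memory 6+12+4+6=28, value 22+22+26+18=88
- A+C+F+H: memory 9+6+4+7=26, value 32+22+26+6=86
- A+C+D+F: memory 9+6+9+4=28, value 32+22+6+26=86
Best: 98 rps.

98 rps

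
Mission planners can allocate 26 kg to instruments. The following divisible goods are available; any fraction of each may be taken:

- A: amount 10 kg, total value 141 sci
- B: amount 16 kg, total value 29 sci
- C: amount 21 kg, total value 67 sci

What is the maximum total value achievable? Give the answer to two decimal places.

Take in order of value per unit:
- A (141/10 per unit): all 10 → value 141, running total 141.00
- C (67/21 per unit): 16 of 21 → value 16×67/21 = 51.0476, running total 192.05
Total 192.05.

192.05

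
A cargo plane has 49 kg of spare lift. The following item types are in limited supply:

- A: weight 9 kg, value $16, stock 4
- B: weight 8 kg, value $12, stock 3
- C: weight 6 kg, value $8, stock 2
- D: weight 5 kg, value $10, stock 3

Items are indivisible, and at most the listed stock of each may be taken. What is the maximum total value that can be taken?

Top feasible selections:
- 3×A + 1×C + 3×D: weight 48, value 86
- 2×A + 2×B + 3×D: weight 49, value 86
- 4×A + 1×B + 1×D: weight 49, value 86
Best: $86.

$86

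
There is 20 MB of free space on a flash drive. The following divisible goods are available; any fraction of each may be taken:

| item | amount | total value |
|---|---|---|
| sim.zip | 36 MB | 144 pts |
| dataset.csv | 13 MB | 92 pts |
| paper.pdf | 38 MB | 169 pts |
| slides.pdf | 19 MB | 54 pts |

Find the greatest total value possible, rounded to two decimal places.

123.13

Take in order of value per unit:
- dataset.csv (92/13 per unit): all 13 → value 92, running total 92.00
- paper.pdf (169/38 per unit): 7 of 38 → value 7×169/38 = 31.1316, running total 123.13
Total 123.13.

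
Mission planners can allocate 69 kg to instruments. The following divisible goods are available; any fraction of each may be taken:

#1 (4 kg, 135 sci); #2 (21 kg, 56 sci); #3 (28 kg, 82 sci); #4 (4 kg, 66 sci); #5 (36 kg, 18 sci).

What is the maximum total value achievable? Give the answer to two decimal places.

Take in order of value per unit:
- #1 (135/4 per unit): all 4 → value 135, running total 135.00
- #4 (66/4 per unit): all 4 → value 66, running total 201.00
- #3 (82/28 per unit): all 28 → value 82, running total 283.00
- #2 (56/21 per unit): all 21 → value 56, running total 339.00
- #5 (18/36 per unit): 12 of 36 → value 12×18/36 = 6.0000, running total 345.00
Total 345.00.

345.00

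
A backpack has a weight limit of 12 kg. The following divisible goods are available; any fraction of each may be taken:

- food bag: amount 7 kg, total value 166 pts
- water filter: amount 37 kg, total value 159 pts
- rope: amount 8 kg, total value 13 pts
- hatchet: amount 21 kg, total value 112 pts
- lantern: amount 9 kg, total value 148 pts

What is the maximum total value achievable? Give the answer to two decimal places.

Take in order of value per unit:
- food bag (166/7 per unit): all 7 → value 166, running total 166.00
- lantern (148/9 per unit): 5 of 9 → value 5×148/9 = 82.2222, running total 248.22
Total 248.22.

248.22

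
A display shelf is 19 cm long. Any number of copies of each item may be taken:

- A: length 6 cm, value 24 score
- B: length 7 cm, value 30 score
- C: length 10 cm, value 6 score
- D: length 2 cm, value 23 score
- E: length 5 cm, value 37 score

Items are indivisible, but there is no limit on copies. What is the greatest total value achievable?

207 score

Best value-per-unit is D at 23/2, and filling with it alone uses length 9×2=18. No mix of the others beats 9×23 = 207.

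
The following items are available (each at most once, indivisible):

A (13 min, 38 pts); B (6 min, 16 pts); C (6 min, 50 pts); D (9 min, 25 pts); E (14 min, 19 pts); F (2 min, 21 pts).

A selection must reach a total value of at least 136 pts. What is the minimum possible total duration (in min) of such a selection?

36

Subsets with value ≥ 136, sorted by total duration:
- A+B+C+D+F: duration 36, value 150
- A+B+C+E+F: duration 41, value 144
Minimum duration: 36 min.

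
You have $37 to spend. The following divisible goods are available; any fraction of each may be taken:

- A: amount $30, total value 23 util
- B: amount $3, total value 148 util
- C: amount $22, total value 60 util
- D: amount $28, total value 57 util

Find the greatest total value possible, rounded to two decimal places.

232.43

Take in order of value per unit:
- B (148/3 per unit): all 3 → value 148, running total 148.00
- C (60/22 per unit): all 22 → value 60, running total 208.00
- D (57/28 per unit): 12 of 28 → value 12×57/28 = 24.4286, running total 232.43
Total 232.43.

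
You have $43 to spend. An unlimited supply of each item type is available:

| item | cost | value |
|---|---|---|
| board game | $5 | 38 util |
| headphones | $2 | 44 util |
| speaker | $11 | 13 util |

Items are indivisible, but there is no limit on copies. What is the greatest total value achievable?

Best value-per-unit is headphones at 44/2, and filling with it alone uses cost 21×2=42. No mix of the others beats 21×44 = 924.

924 util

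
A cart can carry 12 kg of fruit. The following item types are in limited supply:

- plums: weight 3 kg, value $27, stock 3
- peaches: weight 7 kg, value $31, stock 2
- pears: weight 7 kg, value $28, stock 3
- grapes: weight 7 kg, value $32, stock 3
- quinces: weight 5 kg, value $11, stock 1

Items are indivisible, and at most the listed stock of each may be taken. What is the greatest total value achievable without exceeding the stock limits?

Top feasible selections:
- 3×plums: weight 9, value 81
- 2×plums + 1×quinces: weight 11, value 65
Best: $81.

$81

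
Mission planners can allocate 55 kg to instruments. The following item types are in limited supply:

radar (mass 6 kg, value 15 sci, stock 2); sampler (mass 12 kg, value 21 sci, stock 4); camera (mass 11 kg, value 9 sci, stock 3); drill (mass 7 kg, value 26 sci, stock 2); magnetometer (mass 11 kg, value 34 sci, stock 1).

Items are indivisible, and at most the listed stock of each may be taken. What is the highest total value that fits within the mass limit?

143 sci

Top feasible selections:
- 1×radar + 2×sampler + 2×drill + 1×magnetometer: mass 55, value 143
- 2×radar + 1×sampler + 2×drill + 1×magnetometer: mass 49, value 137
- 2×radar + 2×sampler + 1×drill + 1×magnetometer: mass 54, value 132
Best: 143 sci.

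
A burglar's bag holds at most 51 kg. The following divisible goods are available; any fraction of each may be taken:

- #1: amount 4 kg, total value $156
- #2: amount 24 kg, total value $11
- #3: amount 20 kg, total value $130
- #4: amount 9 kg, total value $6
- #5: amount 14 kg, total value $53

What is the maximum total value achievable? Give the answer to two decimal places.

346.83

Take in order of value per unit:
- #1 (156/4 per unit): all 4 → value 156, running total 156.00
- #3 (130/20 per unit): all 20 → value 130, running total 286.00
- #5 (53/14 per unit): all 14 → value 53, running total 339.00
- #4 (6/9 per unit): all 9 → value 6, running total 345.00
- #2 (11/24 per unit): 4 of 24 → value 4×11/24 = 1.8333, running total 346.83
Total 346.83.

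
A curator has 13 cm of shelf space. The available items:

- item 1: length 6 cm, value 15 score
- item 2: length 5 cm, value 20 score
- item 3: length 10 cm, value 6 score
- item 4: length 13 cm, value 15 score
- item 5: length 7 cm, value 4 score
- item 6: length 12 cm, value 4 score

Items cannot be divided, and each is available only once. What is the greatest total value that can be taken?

Check high-value combinations within 13 cm:
- item 1+item 2: length 6+5=11, value 15+20=35
- item 2+item 5: length 5+7=12, value 20+4=24
- item 2: length 5, value 20
- item 1+item 5: length 6+7=13, value 15+4=19
Best: 35 score.

35 score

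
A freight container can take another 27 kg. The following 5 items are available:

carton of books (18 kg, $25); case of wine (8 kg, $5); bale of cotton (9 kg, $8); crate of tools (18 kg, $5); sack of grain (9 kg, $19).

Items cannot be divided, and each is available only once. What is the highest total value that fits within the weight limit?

Check high-value combinations within 27 kg:
- carton of books+sack of grain: weight 18+9=27, value 25+19=44
- carton of books+bale of cotton: weight 18+9=27, value 25+8=33
- case of wine+bale of cotton+sack of grain: weight 8+9+9=26, value 5+8+19=32
- carton of books+case of wine: weight 18+8=26, value 25+5=30
- bale of cotton+sack of grain: weight 9+9=18, value 8+19=27
Best: $44.

$44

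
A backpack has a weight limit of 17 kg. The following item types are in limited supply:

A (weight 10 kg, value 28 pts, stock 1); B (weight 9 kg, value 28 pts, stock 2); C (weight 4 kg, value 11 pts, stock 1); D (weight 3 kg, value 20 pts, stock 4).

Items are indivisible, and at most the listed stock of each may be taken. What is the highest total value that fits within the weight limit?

91 pts

Best selections within weight 17 and stock limits:
- 1×C + 4×D: weight 16, value 91
- 4×D: weight 12, value 80
- 1×C + 3×D: weight 13, value 71
Best: 91 pts.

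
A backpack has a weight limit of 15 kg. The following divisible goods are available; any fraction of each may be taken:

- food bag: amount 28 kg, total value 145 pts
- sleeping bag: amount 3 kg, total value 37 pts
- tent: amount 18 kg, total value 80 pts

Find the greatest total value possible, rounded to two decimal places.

99.14

Take in order of value per unit:
- sleeping bag (37/3 per unit): all 3 → value 37, running total 37.00
- food bag (145/28 per unit): 12 of 28 → value 12×145/28 = 62.1429, running total 99.14
Total 99.14.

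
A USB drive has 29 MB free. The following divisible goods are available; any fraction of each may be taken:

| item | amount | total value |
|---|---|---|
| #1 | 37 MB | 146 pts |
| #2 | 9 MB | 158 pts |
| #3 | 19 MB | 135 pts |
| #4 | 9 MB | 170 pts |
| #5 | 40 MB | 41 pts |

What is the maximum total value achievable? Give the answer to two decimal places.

Take in order of value per unit:
- #4 (170/9 per unit): all 9 → value 170, running total 170.00
- #2 (158/9 per unit): all 9 → value 158, running total 328.00
- #3 (135/19 per unit): 11 of 19 → value 11×135/19 = 78.1579, running total 406.16
Total 406.16.

406.16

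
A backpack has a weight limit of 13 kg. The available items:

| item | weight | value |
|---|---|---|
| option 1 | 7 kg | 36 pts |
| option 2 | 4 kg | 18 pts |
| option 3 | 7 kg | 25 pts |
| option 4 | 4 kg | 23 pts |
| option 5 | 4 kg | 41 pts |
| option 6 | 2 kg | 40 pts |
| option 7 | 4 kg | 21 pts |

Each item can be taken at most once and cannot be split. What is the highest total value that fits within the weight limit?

Check high-value combinations within 13 kg:
- option 1+option 5+option 6: weight 7+4+2=13, value 36+41+40=117
- option 3+option 5+option 6: weight 7+4+2=13, value 25+41+40=106
- option 4+option 5+option 6: weight 4+4+2=10, value 23+41+40=104
- option 5+option 6+option 7: weight 4+2+4=10, value 41+40+21=102
Best: 117 pts.

117 pts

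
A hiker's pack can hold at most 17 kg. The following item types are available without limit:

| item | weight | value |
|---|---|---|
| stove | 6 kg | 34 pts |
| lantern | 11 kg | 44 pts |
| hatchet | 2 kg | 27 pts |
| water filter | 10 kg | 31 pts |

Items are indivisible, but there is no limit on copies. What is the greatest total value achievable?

Best value-per-unit is hatchet at 27/2, and filling with it alone uses weight 8×2=16. No mix of the others beats 8×27 = 216.

216 pts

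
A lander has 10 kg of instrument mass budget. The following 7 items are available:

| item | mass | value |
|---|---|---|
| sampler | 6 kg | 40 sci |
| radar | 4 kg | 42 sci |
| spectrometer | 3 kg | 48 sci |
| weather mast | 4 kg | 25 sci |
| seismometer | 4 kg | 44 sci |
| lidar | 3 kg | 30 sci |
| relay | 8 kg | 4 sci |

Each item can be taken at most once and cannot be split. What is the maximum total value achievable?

122 sci

Check high-value combinations within 10 kg:
- spectrometer+seismometer+lidar: mass 3+4+3=10, value 48+44+30=122
- radar+spectrometer+lidar: mass 4+3+3=10, value 42+48+30=120
- spectrometer+weather mast+lidar: mass 3+4+3=10, value 48+25+30=103
- spectrometer+seismometer: mass 3+4=7, value 48+44=92
Best: 122 sci.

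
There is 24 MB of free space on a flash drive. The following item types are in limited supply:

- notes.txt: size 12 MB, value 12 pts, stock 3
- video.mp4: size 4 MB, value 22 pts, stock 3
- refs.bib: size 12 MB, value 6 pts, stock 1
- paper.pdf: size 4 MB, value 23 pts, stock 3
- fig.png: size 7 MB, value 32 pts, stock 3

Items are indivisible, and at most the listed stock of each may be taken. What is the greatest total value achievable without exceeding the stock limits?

135 pts

Best selections within size 24 and stock limits:
- 3×video.mp4 + 3×paper.pdf: size 24, value 135
- 1×video.mp4 + 3×paper.pdf + 1×fig.png: size 23, value 123
- 2×video.mp4 + 2×paper.pdf + 1×fig.png: size 23, value 122
- 3×video.mp4 + 1×paper.pdf + 1×fig.png: size 23, value 121
Best: 135 pts.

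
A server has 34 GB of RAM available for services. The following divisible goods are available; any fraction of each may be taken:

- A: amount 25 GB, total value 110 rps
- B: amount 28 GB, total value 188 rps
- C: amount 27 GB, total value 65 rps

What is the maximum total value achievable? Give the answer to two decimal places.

214.40

Take in order of value per unit:
- B (188/28 per unit): all 28 → value 188, running total 188.00
- A (110/25 per unit): 6 of 25 → value 6×110/25 = 26.4000, running total 214.40
Total 214.40.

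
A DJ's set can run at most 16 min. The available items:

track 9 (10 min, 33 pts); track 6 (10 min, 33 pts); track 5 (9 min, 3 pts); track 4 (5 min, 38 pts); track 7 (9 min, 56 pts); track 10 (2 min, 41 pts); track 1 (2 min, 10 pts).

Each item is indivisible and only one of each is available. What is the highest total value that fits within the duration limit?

Check high-value combinations within 16 min:
- track 4+track 7+track 10: duration 5+9+2=16, value 38+56+41=135
- track 7+track 10+track 1: duration 9+2+2=13, value 56+41+10=107
- track 4+track 7+track 1: duration 5+9+2=16, value 38+56+10=104
Best: 135 pts.

135 pts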